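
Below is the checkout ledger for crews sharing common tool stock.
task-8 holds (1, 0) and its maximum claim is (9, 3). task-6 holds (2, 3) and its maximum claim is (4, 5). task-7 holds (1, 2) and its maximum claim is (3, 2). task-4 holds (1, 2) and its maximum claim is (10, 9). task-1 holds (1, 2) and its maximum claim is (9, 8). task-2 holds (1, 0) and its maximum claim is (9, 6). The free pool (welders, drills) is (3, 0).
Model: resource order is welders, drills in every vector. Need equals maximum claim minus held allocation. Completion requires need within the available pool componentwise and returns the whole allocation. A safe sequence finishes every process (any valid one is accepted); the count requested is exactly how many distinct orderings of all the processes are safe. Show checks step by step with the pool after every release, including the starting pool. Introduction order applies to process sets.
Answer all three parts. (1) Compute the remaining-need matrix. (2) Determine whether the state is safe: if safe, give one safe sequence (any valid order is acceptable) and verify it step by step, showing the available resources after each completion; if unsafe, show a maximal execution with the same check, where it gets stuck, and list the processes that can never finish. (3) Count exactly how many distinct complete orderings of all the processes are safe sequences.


(1) Need matrix, components ordered welders, drills:
  task-8: (8, 3)
  task-6: (2, 2)
  task-7: (2, 0)
  task-4: (9, 7)
  task-1: (8, 6)
  task-2: (8, 6)
(2) UNSAFE — no complete ordering exists.
Key observation: the wall is welders: completing task-7, task-6 brings the pool only to (6, 5), and all the rest need more.
A maximal execution: task-7, task-6 — then nothing else fits. Walking it through:
  pool = (3, 0)
  task-7 needs (2, 0) <= (3, 0) -> finishes; pool += (1, 2) = (4, 2)
  task-6 needs (2, 2) <= (4, 2) -> finishes; pool += (2, 3) = (6, 5)
  task-8 still needs (8, 3) but only (6, 5) is free — short on welders
  task-4 still needs (9, 7) but only (6, 5) is free — short on welders and drills
  task-1 still needs (8, 6) but only (6, 5) is free — short on welders and drills
  task-2 still needs (8, 6) but only (6, 5) is free — short on welders and drills
Processes that can never finish: task-8, task-4, task-1 and task-2.
(3) Precisely 0 of the possible complete orderings are safe sequences.


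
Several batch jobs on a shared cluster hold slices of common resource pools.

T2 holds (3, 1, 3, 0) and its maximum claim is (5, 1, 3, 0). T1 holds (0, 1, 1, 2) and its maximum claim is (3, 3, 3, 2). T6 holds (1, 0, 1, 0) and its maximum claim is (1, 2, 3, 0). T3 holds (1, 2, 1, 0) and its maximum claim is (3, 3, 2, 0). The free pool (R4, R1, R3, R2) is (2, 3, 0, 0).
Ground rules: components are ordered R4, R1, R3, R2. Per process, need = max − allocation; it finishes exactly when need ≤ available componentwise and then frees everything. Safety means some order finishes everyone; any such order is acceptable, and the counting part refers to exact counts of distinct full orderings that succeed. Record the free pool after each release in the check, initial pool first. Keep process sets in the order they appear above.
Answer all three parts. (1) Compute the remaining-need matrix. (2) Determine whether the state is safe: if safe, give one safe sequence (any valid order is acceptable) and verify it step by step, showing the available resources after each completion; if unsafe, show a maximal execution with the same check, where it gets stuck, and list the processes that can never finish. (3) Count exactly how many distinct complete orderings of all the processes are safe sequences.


(1) Outstanding need per process (order R4, R1, R3, R2):
  T2: (2, 0, 0, 0)
  T1: (3, 2, 2, 0)
  T6: (0, 2, 2, 0)
  T3: (2, 1, 1, 0)
(2) SAFE. One safe sequence: T2, T6, T3, T1.
Key observation: reading the order forward, T2 is the first process whose need (2, 0, 0, 0) meets the free pool (2, 3, 0, 0) exactly on a resource it requests.
Step-by-step check:
  pool = (2, 3, 0, 0)
  T2: need (2, 0, 0, 0) fits (2, 3, 0, 0); releases (3, 1, 3, 0), pool now (5, 4, 3, 0)
  T6: need (0, 2, 2, 0) fits (5, 4, 3, 0); releases (1, 0, 1, 0), pool now (6, 4, 4, 0)
  T3: need (2, 1, 1, 0) fits (6, 4, 4, 0); releases (1, 2, 1, 0), pool now (7, 6, 5, 0)
  T1: need (3, 2, 2, 0) fits (7, 6, 5, 0); releases (0, 1, 1, 2), pool now (7, 7, 6, 2)
(3) The exact count: 6 of the possible complete orderings are safe sequences.


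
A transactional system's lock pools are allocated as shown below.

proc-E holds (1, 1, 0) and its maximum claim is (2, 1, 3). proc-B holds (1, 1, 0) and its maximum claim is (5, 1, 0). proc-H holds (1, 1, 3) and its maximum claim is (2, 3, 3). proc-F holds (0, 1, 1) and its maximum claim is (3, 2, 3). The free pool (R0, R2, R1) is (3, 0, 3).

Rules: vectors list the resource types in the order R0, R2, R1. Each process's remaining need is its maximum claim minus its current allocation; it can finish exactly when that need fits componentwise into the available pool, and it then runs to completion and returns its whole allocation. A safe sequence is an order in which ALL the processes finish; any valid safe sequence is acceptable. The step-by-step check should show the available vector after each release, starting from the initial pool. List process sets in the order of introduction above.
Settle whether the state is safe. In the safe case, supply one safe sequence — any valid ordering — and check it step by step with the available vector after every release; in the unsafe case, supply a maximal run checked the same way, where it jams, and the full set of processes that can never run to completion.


SAFE. One safe sequence: proc-E, proc-B, proc-H, proc-F.
Key observation: reading the order forward, proc-E is the first process whose need (1, 0, 3) meets the free pool (3, 0, 3) exactly on a resource it requests.
Step-by-step check:
  pool = (3, 0, 3)
  proc-E needs (1, 0, 3) <= (3, 0, 3) -> finishes; pool += (1, 1, 0) = (4, 1, 3)
  proc-B needs (4, 0, 0) <= (4, 1, 3) -> finishes; pool += (1, 1, 0) = (5, 2, 3)
  proc-H needs (1, 2, 0) <= (5, 2, 3) -> finishes; pool += (1, 1, 3) = (6, 3, 6)
  proc-F needs (3, 1, 2) <= (6, 3, 6) -> finishes; pool += (0, 1, 1) = (6, 4, 7)


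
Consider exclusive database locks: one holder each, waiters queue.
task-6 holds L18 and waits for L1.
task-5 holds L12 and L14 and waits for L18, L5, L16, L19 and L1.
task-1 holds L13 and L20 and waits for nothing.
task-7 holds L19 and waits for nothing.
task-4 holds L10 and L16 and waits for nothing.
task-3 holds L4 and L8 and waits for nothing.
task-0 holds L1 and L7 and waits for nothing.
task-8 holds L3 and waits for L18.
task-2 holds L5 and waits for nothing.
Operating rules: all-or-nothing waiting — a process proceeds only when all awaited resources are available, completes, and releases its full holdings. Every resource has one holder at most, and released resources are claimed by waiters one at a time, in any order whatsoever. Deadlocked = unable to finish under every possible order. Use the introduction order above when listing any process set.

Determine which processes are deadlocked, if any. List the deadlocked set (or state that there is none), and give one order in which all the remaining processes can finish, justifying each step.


Nothing here is deadlocked.
Key observation: the wait relation is loop-free; peeling off processes with no waits unwinds the whole state.
One completion order for the rest: task-4, task-2, task-0, task-1, task-7, task-6, task-3, task-5, task-8.
Step-by-step check:
  task-4 waits on nothing -> runs at once and releases L10 and L16
  task-2 waits on nothing -> runs at once and releases L5
  task-0 waits on nothing -> runs at once and releases L1 and L7
  task-1 waits on nothing -> runs at once and releases L13 and L20
  task-7 waits on nothing -> runs at once and releases L19
  task-6 waits on L1 — all released -> runs and releases L18
  task-3 waits on nothing -> runs at once and releases L4 and L8
  task-5 waits on L18, L5, L16, L19 and L1 — all released -> runs and releases L12 and L14
  task-8 waits on L18 — all released -> runs and releases L3


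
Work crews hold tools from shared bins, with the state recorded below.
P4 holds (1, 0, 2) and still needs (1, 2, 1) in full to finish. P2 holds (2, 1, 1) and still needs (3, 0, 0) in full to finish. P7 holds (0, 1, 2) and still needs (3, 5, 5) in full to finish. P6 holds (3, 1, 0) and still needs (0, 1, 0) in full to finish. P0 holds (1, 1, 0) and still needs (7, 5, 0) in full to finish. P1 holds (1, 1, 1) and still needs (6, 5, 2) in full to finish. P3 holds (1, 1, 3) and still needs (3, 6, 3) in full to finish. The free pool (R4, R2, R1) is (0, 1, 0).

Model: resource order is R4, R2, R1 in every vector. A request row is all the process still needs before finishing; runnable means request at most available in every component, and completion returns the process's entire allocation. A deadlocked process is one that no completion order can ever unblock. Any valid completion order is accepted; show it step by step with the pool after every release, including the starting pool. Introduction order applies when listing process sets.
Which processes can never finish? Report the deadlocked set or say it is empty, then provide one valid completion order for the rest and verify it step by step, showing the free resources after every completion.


The deadlocked set is P7, P0, P1 and P3.
Key observation: R2 is the bottleneck — with P6, P2, P4 done the pool holds (6, 3, 3), short of every remaining need.
The rest can finish in the order P6, P2, P4. Verifying each step:
  pool = (0, 1, 0)
  P6 needs (0, 1, 0) <= (0, 1, 0) -> finishes; pool += (3, 1, 0) = (3, 2, 0)
  P2 needs (3, 0, 0) <= (3, 2, 0) -> finishes; pool += (2, 1, 1) = (5, 3, 1)
  P4 needs (1, 2, 1) <= (5, 3, 1) -> finishes; pool += (1, 0, 2) = (6, 3, 3)
None of the blocked processes ever fits:
  blocked: P7 wants (3, 5, 5), pool (6, 3, 3) — not enough R2 and R1
  blocked: P0 wants (7, 5, 0), pool (6, 3, 3) — not enough R4 and R2
  blocked: P1 wants (6, 5, 2), pool (6, 3, 3) — not enough R2
  blocked: P3 wants (3, 6, 3), pool (6, 3, 3) — not enough R2


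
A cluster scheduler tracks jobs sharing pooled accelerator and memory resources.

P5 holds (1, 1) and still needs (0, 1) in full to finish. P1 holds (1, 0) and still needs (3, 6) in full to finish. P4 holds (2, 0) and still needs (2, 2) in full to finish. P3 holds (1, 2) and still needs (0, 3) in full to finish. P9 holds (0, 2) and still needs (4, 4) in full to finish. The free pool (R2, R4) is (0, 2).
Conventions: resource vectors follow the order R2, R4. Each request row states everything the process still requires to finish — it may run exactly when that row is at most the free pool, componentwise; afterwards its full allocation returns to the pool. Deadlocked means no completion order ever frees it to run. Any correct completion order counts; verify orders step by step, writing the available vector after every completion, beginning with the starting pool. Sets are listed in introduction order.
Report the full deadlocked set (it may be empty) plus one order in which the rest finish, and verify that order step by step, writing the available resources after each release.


Nothing here is deadlocked.
Key observation: P5 can run right away; the returned allocation unlocks the remaining processes in turn.
The rest can finish in the order P5, P3, P4, P9, P1. Verifying each step:
  pool = (0, 2)
  P5 needs (0, 1) <= (0, 2) -> finishes; pool += (1, 1) = (1, 3)
  P3 needs (0, 3) <= (1, 3) -> finishes; pool += (1, 2) = (2, 5)
  P4 needs (2, 2) <= (2, 5) -> finishes; pool += (2, 0) = (4, 5)
  P9 needs (4, 4) <= (4, 5) -> finishes; pool += (0, 2) = (4, 7)
  P1 needs (3, 6) <= (4, 7) -> finishes; pool += (1, 0) = (5, 7)


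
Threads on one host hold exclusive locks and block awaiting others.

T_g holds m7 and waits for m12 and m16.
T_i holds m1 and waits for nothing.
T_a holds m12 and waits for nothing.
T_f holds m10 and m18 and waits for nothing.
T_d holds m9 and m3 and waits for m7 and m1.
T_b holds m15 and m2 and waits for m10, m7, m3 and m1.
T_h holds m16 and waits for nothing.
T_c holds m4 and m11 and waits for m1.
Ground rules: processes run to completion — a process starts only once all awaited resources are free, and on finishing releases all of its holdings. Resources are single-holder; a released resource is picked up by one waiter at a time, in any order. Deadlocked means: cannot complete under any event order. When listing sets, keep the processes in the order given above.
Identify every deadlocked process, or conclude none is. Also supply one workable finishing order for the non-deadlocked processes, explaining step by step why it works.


The deadlocked set is empty.
Key observation: the wait graph is acyclic; completion cascades from the unblocked processes through everyone else.
The rest can finish in the order T_h, T_a, T_g, T_i, T_f, T_d, T_b, T_c.
Verifying each step:
  T_h waits on nothing -> runs at once and releases m16
  T_a waits on nothing -> runs at once and releases m12
  T_g: everything it awaited (m12 and m16) is free; runs, freeing m7
  T_i waits on nothing -> runs at once and releases m1
  T_f waits on nothing -> runs at once and releases m10 and m18
  T_d: everything it awaited (m7 and m1) is free; runs, freeing m9 and m3
  T_b: everything it awaited (m10, m7, m3 and m1) is free; runs, freeing m15 and m2
  T_c: everything it awaited (m1) is free; runs, freeing m4 and m11


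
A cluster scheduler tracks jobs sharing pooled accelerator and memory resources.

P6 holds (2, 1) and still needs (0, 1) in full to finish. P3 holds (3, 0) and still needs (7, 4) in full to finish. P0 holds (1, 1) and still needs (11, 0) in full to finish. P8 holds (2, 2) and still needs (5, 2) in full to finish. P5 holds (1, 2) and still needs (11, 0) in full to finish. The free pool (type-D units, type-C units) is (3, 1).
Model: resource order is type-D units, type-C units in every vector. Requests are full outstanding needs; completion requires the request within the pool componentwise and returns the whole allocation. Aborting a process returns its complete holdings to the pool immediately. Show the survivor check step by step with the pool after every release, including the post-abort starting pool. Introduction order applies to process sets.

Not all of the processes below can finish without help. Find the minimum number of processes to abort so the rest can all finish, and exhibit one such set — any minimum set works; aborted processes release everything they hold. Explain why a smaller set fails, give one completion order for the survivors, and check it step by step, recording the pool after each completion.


Minimum abort set: P5.
Key observation: P0 could never have finished before the abort; with (1, 2) returned by P5, it fits at step 4.
Why nothing smaller works: aborting no one leaves the state deadlocked as given.
Survivors finish in the order: P6, P8, P3, P0. Step-by-step check (pool after the aborts first):
  pool = (4, 3)
  P6 needs (0, 1) <= (4, 3) -> finishes; pool += (2, 1) = (6, 4)
  P8 needs (5, 2) <= (6, 4) -> finishes; pool += (2, 2) = (8, 6)
  P3 needs (7, 4) <= (8, 6) -> finishes; pool += (3, 0) = (11, 6)
  P0 needs (11, 0) <= (11, 6) -> finishes; pool += (1, 1) = (12, 7)


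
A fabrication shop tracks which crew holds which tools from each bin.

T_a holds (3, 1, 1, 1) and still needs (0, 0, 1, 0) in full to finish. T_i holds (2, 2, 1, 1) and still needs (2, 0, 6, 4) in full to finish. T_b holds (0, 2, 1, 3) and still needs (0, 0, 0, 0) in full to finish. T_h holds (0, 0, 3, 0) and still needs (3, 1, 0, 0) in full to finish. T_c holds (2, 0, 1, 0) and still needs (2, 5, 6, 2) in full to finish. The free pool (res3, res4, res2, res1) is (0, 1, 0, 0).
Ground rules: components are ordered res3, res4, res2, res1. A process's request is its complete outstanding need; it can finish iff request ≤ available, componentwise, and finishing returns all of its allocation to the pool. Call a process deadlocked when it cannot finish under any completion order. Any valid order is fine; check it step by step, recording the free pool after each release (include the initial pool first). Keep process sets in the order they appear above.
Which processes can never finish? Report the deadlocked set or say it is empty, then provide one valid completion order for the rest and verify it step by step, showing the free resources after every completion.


Deadlocked set: T_i and T_c.
Key observation: the pool after T_b, T_a, T_h is (3, 4, 5, 4); every surviving request exceeds it in res2, so progress ends there.
One completion order for the rest: T_b, T_a, T_h. Step-by-step check:
  pool = (0, 1, 0, 0)
  T_b needs (0, 0, 0, 0) <= (0, 1, 0, 0) -> finishes; pool += (0, 2, 1, 3) = (0, 3, 1, 3)
  T_a needs (0, 0, 1, 0) <= (0, 3, 1, 3) -> finishes; pool += (3, 1, 1, 1) = (3, 4, 2, 4)
  T_h needs (3, 1, 0, 0) <= (3, 4, 2, 4) -> finishes; pool += (0, 0, 3, 0) = (3, 4, 5, 4)
None of the blocked processes ever fits:
  blocked: T_i wants (2, 0, 6, 4), pool (3, 4, 5, 4) — not enough res2
  blocked: T_c wants (2, 5, 6, 2), pool (3, 4, 5, 4) — not enough res4 and res2


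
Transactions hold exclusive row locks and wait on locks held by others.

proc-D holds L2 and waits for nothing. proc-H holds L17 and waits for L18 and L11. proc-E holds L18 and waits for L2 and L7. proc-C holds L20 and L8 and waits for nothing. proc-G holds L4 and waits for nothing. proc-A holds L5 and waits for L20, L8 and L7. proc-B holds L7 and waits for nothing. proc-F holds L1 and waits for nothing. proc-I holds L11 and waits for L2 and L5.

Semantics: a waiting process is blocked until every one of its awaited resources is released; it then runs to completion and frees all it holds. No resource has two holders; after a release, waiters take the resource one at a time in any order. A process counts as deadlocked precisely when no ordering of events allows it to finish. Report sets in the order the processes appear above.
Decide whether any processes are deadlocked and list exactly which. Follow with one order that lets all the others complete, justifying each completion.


Nothing here is deadlocked.
Key observation: the wait graph is acyclic; completion cascades from the unblocked processes through everyone else.
The rest can finish in the order proc-B, proc-D, proc-E, proc-F, proc-C, proc-A, proc-I, proc-G, proc-H.
Verifying each step:
  proc-B waits on nothing -> runs at once and releases L7
  proc-D waits on nothing -> runs at once and releases L2
  proc-E waits on L2 and L7 — all released -> runs and releases L18
  proc-F waits on nothing -> runs at once and releases L1
  proc-C waits on nothing -> runs at once and releases L20 and L8
  proc-A waits on L20, L8 and L7 — all released -> runs and releases L5
  proc-I waits on L2 and L5 — all released -> runs and releases L11
  proc-G waits on nothing -> runs at once and releases L4
  proc-H waits on L18 and L11 — all released -> runs and releases L17


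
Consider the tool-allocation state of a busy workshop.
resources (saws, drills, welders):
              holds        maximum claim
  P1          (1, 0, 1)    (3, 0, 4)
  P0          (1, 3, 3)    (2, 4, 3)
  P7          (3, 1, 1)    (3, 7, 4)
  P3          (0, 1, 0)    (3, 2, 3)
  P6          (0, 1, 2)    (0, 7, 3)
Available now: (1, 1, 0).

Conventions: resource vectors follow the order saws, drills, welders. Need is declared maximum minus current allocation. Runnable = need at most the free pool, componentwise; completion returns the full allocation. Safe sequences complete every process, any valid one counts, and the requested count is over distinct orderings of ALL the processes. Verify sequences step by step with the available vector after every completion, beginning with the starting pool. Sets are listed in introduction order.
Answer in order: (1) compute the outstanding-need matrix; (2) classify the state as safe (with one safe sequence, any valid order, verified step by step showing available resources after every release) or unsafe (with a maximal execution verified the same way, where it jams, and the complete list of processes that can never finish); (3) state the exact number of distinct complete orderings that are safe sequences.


(1) Remaining need (order saws, drills, welders):
  P1: (2, 0, 3)
  P0: (1, 1, 0)
  P7: (0, 6, 3)
  P3: (3, 1, 3)
  P6: (0, 6, 1)
(2) The state is UNSAFE.
Key observation: P0, P1, P3 can finish, but then (3, 5, 4) is all there is, and the blocked group's drills demands exceed it.
Going as far as possible: P0, P1, P3; after that, nothing fits. Step-by-step check:
  pool = (1, 1, 0)
  P0: need (1, 1, 0) fits (1, 1, 0); releases (1, 3, 3), pool now (2, 4, 3)
  P1: need (2, 0, 3) fits (2, 4, 3); releases (1, 0, 1), pool now (3, 4, 4)
  P3: need (3, 1, 3) fits (3, 4, 4); releases (0, 1, 0), pool now (3, 5, 4)
  P7 cannot run: need (0, 6, 3) vs free (3, 5, 4) (insufficient drills)
  P6 cannot run: need (0, 6, 1) vs free (3, 5, 4) (insufficient drills)
Permanently blocked: P7 and P6.
(3) Precisely 0 of the possible complete orderings are safe sequences.


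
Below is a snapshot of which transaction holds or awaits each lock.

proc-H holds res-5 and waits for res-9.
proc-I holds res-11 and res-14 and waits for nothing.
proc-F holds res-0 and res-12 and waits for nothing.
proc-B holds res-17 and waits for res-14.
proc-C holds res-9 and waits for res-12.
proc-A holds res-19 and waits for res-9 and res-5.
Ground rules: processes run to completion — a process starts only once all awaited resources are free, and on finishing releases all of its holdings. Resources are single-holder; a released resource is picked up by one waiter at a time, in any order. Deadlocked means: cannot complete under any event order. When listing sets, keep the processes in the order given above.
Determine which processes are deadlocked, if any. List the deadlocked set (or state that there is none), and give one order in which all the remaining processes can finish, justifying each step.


Nothing here is deadlocked.
Key observation: no waiting chain loops back on itself — every chain ends at a process that waits on nothing, so everyone eventually runs.
One completion order for the rest: proc-F, proc-C, proc-I, proc-H, proc-A, proc-B.
Verifying each step:
  run proc-F (it waits on nothing); releases res-0 and res-12
  proc-C: everything it awaited (res-12) is free; runs, freeing res-9
  run proc-I (it waits on nothing); releases res-11 and res-14
  proc-H: everything it awaited (res-9) is free; runs, freeing res-5
  proc-A: everything it awaited (res-9 and res-5) is free; runs, freeing res-19
  proc-B: everything it awaited (res-14) is free; runs, freeing res-17


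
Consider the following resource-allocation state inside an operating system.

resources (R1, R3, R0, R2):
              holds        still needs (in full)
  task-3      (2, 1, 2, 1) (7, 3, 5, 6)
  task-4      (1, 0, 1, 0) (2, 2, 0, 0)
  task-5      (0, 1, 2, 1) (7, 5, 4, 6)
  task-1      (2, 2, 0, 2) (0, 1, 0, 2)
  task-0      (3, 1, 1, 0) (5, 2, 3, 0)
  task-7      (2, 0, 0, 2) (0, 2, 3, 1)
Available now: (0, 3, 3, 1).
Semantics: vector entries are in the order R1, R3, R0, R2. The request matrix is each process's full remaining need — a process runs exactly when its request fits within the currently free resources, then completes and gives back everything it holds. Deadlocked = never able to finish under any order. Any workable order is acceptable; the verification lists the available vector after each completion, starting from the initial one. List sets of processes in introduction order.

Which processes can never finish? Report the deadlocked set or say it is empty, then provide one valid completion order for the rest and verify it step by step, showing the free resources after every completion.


Deadlocked set: task-3 and task-5.
Key observation: once task-7, task-1, task-4, task-0 finish, the pool peaks at (8, 6, 5, 5) — and every remaining process still needs more R2 than that.
A valid finishing order for the others: task-7, task-1, task-4, task-0. Walking it through:
  pool = (0, 3, 3, 1)
  task-7 needs (0, 2, 3, 1) <= (0, 3, 3, 1) -> finishes; pool += (2, 0, 0, 2) = (2, 3, 3, 3)
  task-1 needs (0, 1, 0, 2) <= (2, 3, 3, 3) -> finishes; pool += (2, 2, 0, 2) = (4, 5, 3, 5)
  task-4 needs (2, 2, 0, 0) <= (4, 5, 3, 5) -> finishes; pool += (1, 0, 1, 0) = (5, 5, 4, 5)
  task-0 needs (5, 2, 3, 0) <= (5, 5, 4, 5) -> finishes; pool += (3, 1, 1, 0) = (8, 6, 5, 5)
The blocked processes can never fit:
  task-3 cannot run: need (7, 3, 5, 6) vs free (8, 6, 5, 5) (insufficient R2)
  task-5 cannot run: need (7, 5, 4, 6) vs free (8, 6, 5, 5) (insufficient R2)


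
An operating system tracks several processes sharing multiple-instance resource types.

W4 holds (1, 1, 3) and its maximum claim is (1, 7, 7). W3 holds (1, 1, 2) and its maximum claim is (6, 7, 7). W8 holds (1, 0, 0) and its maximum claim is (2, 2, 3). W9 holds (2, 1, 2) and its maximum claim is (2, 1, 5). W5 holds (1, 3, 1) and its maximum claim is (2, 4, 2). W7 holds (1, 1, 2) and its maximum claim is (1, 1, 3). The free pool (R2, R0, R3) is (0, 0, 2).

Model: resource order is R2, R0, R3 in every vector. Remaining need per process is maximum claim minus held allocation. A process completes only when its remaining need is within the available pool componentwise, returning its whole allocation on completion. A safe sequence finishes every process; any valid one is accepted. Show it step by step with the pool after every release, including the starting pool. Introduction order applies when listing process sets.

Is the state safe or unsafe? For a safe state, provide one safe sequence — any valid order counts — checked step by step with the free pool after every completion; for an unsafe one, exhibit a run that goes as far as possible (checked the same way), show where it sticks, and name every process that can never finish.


UNSAFE — no complete ordering exists.
Key observation: the pool after W7, W5, W9, W8 is (5, 5, 7); every surviving request exceeds it in R0, so progress ends there.
A maximal execution: W7, W5, W9, W8 — then nothing else fits. Step-by-step check:
  pool = (0, 0, 2)
  W7: need (0, 0, 1) fits (0, 0, 2); releases (1, 1, 2), pool now (1, 1, 4)
  W5: need (1, 1, 1) fits (1, 1, 4); releases (1, 3, 1), pool now (2, 4, 5)
  W9: need (0, 0, 3) fits (2, 4, 5); releases (2, 1, 2), pool now (4, 5, 7)
  W8: need (1, 2, 3) fits (4, 5, 7); releases (1, 0, 0), pool now (5, 5, 7)
  blocked: W4 wants (0, 6, 4), pool (5, 5, 7) — not enough R0
  blocked: W3 wants (5, 6, 5), pool (5, 5, 7) — not enough R0
Permanently blocked: W4 and W3.


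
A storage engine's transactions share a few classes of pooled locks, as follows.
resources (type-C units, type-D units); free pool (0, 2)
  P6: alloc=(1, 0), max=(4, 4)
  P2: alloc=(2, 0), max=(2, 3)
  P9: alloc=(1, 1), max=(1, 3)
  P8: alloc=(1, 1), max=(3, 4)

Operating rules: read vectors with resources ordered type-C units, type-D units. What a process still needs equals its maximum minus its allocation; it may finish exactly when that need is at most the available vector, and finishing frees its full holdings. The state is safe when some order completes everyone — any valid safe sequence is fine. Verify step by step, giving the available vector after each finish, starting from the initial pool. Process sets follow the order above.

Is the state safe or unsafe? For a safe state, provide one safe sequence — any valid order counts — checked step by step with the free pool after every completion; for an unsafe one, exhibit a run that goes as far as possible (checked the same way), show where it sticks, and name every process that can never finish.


SAFE. One safe sequence: P9, P2, P8, P6.
Key observation: at P9 the run first touches a limit — (0, 2) against (0, 2), exact on a resource it actually requests.
Check, step by step:
  pool = (0, 2)
  P9 needs (0, 2) <= (0, 2) -> finishes; pool += (1, 1) = (1, 3)
  P2 needs (0, 3) <= (1, 3) -> finishes; pool += (2, 0) = (3, 3)
  P8 needs (2, 3) <= (3, 3) -> finishes; pool += (1, 1) = (4, 4)
  P6 needs (3, 4) <= (4, 4) -> finishes; pool += (1, 0) = (5, 4)


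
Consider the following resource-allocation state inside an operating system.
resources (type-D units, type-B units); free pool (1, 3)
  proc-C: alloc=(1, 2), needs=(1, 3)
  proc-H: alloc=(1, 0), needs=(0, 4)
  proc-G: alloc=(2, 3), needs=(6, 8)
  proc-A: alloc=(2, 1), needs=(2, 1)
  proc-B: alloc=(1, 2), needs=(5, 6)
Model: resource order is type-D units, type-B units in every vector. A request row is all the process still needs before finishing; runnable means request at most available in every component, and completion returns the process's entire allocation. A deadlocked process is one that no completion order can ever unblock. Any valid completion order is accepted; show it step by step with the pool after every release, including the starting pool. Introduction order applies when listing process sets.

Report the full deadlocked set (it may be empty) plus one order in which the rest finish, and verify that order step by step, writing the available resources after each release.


Nothing here is deadlocked.
Key observation: proc-C leads a chain of completions in which each release enables another process.
One completion order for the rest: proc-C, proc-H, proc-A, proc-B, proc-G. Step-by-step check:
  pool = (1, 3)
  proc-C needs (1, 3) <= (1, 3) -> finishes; pool += (1, 2) = (2, 5)
  proc-H needs (0, 4) <= (2, 5) -> finishes; pool += (1, 0) = (3, 5)
  proc-A needs (2, 1) <= (3, 5) -> finishes; pool += (2, 1) = (5, 6)
  proc-B needs (5, 6) <= (5, 6) -> finishes; pool += (1, 2) = (6, 8)
  proc-G needs (6, 8) <= (6, 8) -> finishes; pool += (2, 3) = (8, 11)


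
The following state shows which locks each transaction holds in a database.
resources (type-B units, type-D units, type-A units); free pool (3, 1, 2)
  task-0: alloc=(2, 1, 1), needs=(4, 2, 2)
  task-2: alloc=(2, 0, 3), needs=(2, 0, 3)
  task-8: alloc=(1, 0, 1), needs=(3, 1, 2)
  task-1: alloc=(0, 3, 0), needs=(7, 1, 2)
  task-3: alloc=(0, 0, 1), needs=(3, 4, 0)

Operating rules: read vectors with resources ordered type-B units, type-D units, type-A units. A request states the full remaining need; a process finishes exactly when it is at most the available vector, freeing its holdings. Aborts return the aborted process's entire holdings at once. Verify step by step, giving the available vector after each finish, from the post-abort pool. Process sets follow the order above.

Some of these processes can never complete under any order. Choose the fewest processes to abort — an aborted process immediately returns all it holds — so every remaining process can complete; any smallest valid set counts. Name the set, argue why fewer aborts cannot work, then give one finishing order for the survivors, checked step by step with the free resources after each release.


Minimum abort set: task-1.
Key observation: the returned (0, 3, 0) from task-1 is what brings task-0 — unrunnable before, under any order — into play at step 3.
No smaller set exists: with zero aborts the deadlock remains.
The survivors complete as task-8, task-2, task-0, task-3. Check, step by step (starting from the post-abort pool):
  pool = (3, 4, 2)
  task-8: need (3, 1, 2) fits (3, 4, 2); releases (1, 0, 1), pool now (4, 4, 3)
  task-2: need (2, 0, 3) fits (4, 4, 3); releases (2, 0, 3), pool now (6, 4, 6)
  task-0: need (4, 2, 2) fits (6, 4, 6); releases (2, 1, 1), pool now (8, 5, 7)
  task-3: need (3, 4, 0) fits (8, 5, 7); releases (0, 0, 1), pool now (8, 5, 8)


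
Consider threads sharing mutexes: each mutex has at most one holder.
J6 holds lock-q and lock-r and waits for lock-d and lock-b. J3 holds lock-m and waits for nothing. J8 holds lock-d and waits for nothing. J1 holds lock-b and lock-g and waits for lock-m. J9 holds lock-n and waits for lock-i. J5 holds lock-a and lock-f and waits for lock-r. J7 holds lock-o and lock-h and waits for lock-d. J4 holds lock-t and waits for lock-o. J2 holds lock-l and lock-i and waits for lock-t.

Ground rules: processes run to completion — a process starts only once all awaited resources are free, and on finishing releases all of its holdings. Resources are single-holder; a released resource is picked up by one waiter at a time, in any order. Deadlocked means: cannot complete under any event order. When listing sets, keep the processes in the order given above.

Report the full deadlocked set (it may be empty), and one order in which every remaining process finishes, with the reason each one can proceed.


No process is deadlocked.
Key observation: all waits point, directly or indirectly, at processes that can finish, so nothing is permanently blocked.
One completion order for the rest: J3, J8, J1, J6, J7, J4, J5, J2, J9.
Step-by-step check:
  J3 waits on nothing -> runs at once and releases lock-m
  J8 waits on nothing -> runs at once and releases lock-d
  run J1 (all its waits — lock-m — are resolved); releases lock-b and lock-g
  run J6 (all its waits — lock-d and lock-b — are resolved); releases lock-q and lock-r
  run J7 (all its waits — lock-d — are resolved); releases lock-o and lock-h
  run J4 (all its waits — lock-o — are resolved); releases lock-t
  run J5 (all its waits — lock-r — are resolved); releases lock-a and lock-f
  run J2 (all its waits — lock-t — are resolved); releases lock-l and lock-i
  run J9 (all its waits — lock-i — are resolved); releases lock-n


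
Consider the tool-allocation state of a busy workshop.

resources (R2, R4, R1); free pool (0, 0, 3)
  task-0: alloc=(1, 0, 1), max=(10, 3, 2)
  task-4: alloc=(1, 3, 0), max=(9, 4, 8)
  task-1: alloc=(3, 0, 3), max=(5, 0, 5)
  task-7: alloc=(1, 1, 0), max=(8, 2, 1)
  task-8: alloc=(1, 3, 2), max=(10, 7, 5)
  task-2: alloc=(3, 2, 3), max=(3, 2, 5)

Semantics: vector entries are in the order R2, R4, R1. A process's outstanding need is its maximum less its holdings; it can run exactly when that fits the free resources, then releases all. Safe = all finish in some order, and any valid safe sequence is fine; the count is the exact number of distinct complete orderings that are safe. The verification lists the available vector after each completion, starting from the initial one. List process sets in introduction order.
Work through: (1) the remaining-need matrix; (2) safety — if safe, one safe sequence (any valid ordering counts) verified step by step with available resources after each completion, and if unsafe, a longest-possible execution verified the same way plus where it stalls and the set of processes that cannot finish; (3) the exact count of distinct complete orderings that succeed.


(1) Need matrix, components ordered R2, R4, R1:
  task-0: (9, 3, 1)
  task-4: (8, 1, 8)
  task-1: (2, 0, 2)
  task-7: (7, 1, 1)
  task-8: (9, 4, 3)
  task-2: (0, 0, 2)
(2) UNSAFE — no complete ordering exists.
Key observation: even finishing task-2, task-1 leaves just (6, 2, 9) free — too little R2 for any of the remaining processes.
Going as far as possible: task-2, task-1; after that, nothing fits. Check, step by step:
  pool = (0, 0, 3)
  task-2: need (0, 0, 2) fits (0, 0, 3); releases (3, 2, 3), pool now (3, 2, 6)
  task-1: need (2, 0, 2) fits (3, 2, 6); releases (3, 0, 3), pool now (6, 2, 9)
  blocked: task-0 wants (9, 3, 1), pool (6, 2, 9) — not enough R2 and R4
  blocked: task-4 wants (8, 1, 8), pool (6, 2, 9) — not enough R2
  blocked: task-7 wants (7, 1, 1), pool (6, 2, 9) — not enough R2
  blocked: task-8 wants (9, 4, 3), pool (6, 2, 9) — not enough R2 and R4
Processes that can never finish: task-0, task-4, task-7 and task-8.
(3) Exactly 0 of the possible complete orderings are safe sequences.


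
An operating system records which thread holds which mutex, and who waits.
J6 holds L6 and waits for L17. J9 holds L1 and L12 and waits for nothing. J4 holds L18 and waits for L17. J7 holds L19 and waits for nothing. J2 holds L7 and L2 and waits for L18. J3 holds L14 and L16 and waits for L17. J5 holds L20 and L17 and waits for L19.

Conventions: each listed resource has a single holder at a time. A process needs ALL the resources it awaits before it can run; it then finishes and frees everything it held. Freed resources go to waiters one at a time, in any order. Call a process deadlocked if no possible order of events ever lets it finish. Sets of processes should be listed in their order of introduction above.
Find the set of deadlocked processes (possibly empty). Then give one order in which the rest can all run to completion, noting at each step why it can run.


No process is deadlocked.
Key observation: there is no circular wait here — follow any chain and it reaches a process that is free to run now.
The rest can finish in the order J9, J7, J5, J6, J4, J2, J3.
Step-by-step check:
  J9: no waits; runs immediately, freeing L1 and L12
  J7: no waits; runs immediately, freeing L19
  J5 waits on L19 — all released -> runs and releases L20 and L17
  J6 waits on L17 — all released -> runs and releases L6
  J4 waits on L17 — all released -> runs and releases L18
  J2 waits on L18 — all released -> runs and releases L7 and L2
  J3 waits on L17 — all released -> runs and releases L14 and L16


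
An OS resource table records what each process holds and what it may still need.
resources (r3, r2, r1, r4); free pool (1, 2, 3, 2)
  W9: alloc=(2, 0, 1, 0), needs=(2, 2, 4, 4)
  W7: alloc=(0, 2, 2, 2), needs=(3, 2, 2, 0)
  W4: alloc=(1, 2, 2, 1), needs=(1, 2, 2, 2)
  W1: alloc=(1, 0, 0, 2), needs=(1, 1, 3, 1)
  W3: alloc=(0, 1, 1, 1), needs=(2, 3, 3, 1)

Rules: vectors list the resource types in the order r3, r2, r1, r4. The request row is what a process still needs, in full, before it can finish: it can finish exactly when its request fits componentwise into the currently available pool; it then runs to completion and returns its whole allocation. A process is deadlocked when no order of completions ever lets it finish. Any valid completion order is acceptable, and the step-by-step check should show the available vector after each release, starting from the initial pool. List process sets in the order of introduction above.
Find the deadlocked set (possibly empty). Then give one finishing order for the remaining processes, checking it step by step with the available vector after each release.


Nothing here is deadlocked.
Key observation: starting with W1, each completion frees enough for the next — no one is permanently blocked.
The rest can finish in the order W1, W4, W3, W7, W9. Walking it through:
  pool = (1, 2, 3, 2)
  W1: need (1, 1, 3, 1) fits (1, 2, 3, 2); releases (1, 0, 0, 2), pool now (2, 2, 3, 4)
  W4: need (1, 2, 2, 2) fits (2, 2, 3, 4); releases (1, 2, 2, 1), pool now (3, 4, 5, 5)
  W3: need (2, 3, 3, 1) fits (3, 4, 5, 5); releases (0, 1, 1, 1), pool now (3, 5, 6, 6)
  W7: need (3, 2, 2, 0) fits (3, 5, 6, 6); releases (0, 2, 2, 2), pool now (3, 7, 8, 8)
  W9: need (2, 2, 4, 4) fits (3, 7, 8, 8); releases (2, 0, 1, 0), pool now (5, 7, 9, 8)


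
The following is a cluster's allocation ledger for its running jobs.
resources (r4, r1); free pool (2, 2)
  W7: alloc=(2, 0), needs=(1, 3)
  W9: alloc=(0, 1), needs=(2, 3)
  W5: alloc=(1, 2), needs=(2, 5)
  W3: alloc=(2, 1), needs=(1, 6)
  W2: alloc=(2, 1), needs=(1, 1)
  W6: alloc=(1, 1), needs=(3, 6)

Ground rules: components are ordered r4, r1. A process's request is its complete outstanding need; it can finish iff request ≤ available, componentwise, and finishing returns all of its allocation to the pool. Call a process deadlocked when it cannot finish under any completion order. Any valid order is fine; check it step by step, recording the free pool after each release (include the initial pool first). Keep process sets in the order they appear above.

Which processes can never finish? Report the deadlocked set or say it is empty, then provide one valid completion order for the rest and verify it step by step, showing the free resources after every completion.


The deadlocked set is W5, W3 and W6.
Key observation: once W2, W7, W9 finish, the pool peaks at (6, 4) — and every remaining process still needs more r1 than that.
The rest can finish in the order W2, W7, W9. Step-by-step check:
  pool = (2, 2)
  W2: need (1, 1) fits (2, 2); releases (2, 1), pool now (4, 3)
  W7: need (1, 3) fits (4, 3); releases (2, 0), pool now (6, 3)
  W9: need (2, 3) fits (6, 3); releases (0, 1), pool now (6, 4)
The stuck group stays short no matter what:
  blocked: W5 wants (2, 5), pool (6, 4) — not enough r1
  blocked: W3 wants (1, 6), pool (6, 4) — not enough r1
  blocked: W6 wants (3, 6), pool (6, 4) — not enough r1
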